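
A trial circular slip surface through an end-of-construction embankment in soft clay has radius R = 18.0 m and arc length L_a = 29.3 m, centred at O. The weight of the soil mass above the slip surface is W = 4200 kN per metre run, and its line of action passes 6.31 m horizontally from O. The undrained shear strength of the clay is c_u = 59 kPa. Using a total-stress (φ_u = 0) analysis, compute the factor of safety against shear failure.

FS = 1.17

Taking moments about the centre O, the resisting moment is provided by the undrained shear strength acting along the arc:
M_R = c_u·L_a·R = 59·29.30·18.0 = 31116.6 kN·m/m
M_D = W·d = 4200·6.31 = 26502.0 kN·m/m
FS = M_R / M_D = 31116.6 / 26502.0 = 1.174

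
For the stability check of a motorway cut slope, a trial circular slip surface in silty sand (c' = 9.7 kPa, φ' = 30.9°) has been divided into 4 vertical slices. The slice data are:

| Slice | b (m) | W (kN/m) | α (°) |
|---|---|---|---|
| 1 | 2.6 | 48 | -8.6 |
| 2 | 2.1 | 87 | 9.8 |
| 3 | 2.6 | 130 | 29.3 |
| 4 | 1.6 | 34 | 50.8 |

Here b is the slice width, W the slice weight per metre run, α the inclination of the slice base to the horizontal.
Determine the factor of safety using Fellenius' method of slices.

Ordinary method of slices: FS = Σ[c'·Δl_i + (W_i cosα_i)·tanφ'] / Σ W_i sinα_i, with Δl_i = b_i / cosα_i.
Slice 1: Δl = 2.6/cos(-8.6°) = 2.630 m; N'_1 = 48·cos(-8.6°) = 47.5; c'Δl = 25.51; W sinα = -7.2
Slice 2: Δl = 2.1/cos9.8° = 2.131 m; N'_2 = 87·cos9.8° = 85.7; c'Δl = 20.67; W sinα = 14.8
Slice 3: Δl = 2.6/cos29.3° = 2.981 m; N'_3 = 130·cos29.3° = 113.4; c'Δl = 28.92; W sinα = 63.6
Slice 4: Δl = 1.6/cos50.8° = 2.532 m; N'_4 = 34·cos50.8° = 21.5; c'Δl = 24.56; W sinα = 26.3
Σc'Δl = 99.7 kN/m; ΣN' = 268.0 kN/m; ΣW sinα = 97.6 kN/m
Resisting = 99.7 + 268.0·tan30.9° = 99.7 + 160.4 = 260.1 kN/m
FS = 260.1 / 97.6 = 2.665

FS = 2.66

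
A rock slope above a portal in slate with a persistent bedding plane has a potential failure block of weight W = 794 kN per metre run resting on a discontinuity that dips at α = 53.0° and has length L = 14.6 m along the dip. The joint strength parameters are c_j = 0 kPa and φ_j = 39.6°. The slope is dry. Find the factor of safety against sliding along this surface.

FS = 0.62

Resolving the block weight along and normal to the plane and applying the Mohr–Coulomb strength on the joint:
N' = W cosα = 794·cos53.0° = 477.8 kN/m
Driving force T = W sinα = 794·sin53.0° = 634.1 kN/m
Resisting force R = c_j·L + N'·tanφ_j = 0·14.6 + 477.8·tan39.6° = 0.0 + 395.3 = 395.3 kN/m
FS = R / T = 395.3 / 634.1 = 0.623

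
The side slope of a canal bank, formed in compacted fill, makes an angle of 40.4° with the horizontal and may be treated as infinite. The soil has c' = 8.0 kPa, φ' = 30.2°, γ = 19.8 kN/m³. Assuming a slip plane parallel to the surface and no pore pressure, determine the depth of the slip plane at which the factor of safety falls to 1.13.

z = 1.83 m

Setting FS = 1.13 in FS = [c' + γz cos²β tanφ'] / [γz sinβ cosβ] and solving for z:
z = c' / [γ cosβ (FS·sinβ − cosβ·tanφ')]
  = 8.0 / [19.8·cos40.4°·(1.13·sin40.4° − cos40.4°·tan30.2°)]
  = 8.0 / [19.8·0.7615·(1.13·0.6481 − 0.7615·0.5820)]
  = 8.0 / 4.3599 = 1.835 m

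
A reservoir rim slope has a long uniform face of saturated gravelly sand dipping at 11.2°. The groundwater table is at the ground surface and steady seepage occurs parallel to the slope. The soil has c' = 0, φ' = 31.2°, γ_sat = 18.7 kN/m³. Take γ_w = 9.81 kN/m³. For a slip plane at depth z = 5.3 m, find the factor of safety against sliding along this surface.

With seepage parallel to the slope and the water table at the surface, the effective normal stress on the slip plane uses the buoyant unit weight γ' = γ_sat − γ_w while the driving shear stress uses γ_sat:
FS = [c' + γ' z cos²β tanφ'] / [γ_sat z sinβ cosβ]
(For c' = 0 this reduces to FS = (γ'/γ_sat)·tanφ'/tanβ.)
γ' = 18.7 − 9.81 = 8.89 kN/m³
Numerator = 0.0 + 8.89·5.3·cos²11.2°·tan31.2° = 0.0 + 8.89·5.3·0.9623·0.6056 = 27.459 kPa
Denominator = 18.7·5.3·sin11.2°·cos11.2° = 18.7·5.3·0.1942·0.9810 = 18.884 kPa
FS = 27.459 / 18.884 = 1.454

FS = 1.45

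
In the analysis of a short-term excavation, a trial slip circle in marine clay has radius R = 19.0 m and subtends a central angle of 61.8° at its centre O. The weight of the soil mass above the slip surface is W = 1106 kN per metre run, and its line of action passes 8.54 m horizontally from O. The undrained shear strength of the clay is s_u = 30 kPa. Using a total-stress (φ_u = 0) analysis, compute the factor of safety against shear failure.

Taking moments about the centre O, the resisting moment is provided by the undrained shear strength acting along the arc:
Arc length L_a = R·θ = 19.0·(61.8°·π/180) = 19.0·1.0786 = 20.49 m
M_R = s_u·L_a·R = 30·20.49·19.0 = 11681.4 kN·m/m
M_D = W·d = 1106·8.54 = 9445.2 kN·m/m
FS = M_R / M_D = 11681.4 / 9445.2 = 1.237

FS = 1.24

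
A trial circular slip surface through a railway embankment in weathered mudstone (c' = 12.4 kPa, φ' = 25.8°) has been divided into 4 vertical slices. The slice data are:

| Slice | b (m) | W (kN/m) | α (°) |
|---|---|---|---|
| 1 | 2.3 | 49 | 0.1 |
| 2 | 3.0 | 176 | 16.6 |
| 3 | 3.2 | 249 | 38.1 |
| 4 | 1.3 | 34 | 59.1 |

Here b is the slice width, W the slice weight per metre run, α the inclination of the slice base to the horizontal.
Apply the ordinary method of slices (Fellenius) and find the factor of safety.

FS = 1.53

Ordinary method of slices: FS = Σ[c'·Δl_i + (W_i cosα_i)·tanφ'] / Σ W_i sinα_i, with Δl_i = b_i / cosα_i.
Slice 1: Δl = 2.3/cos0.1° = 2.300 m; N'_1 = 49·cos0.1° = 49.0; c'Δl = 28.52; W sinα = 0.1
Slice 2: Δl = 3.0/cos16.6° = 3.130 m; N'_2 = 176·cos16.6° = 168.7; c'Δl = 38.82; W sinα = 50.3
Slice 3: Δl = 3.2/cos38.1° = 4.066 m; N'_3 = 249·cos38.1° = 195.9; c'Δl = 50.42; W sinα = 153.6
Slice 4: Δl = 1.3/cos59.1° = 2.531 m; N'_4 = 34·cos59.1° = 17.5; c'Δl = 31.39; W sinα = 29.2
Σc'Δl = 149.2 kN/m; ΣN' = 431.1 kN/m; ΣW sinα = 233.2 kN/m
Resisting = 149.2 + 431.1·tan25.8° = 149.2 + 208.4 = 357.5 kN/m
FS = 357.5 / 233.2 = 1.533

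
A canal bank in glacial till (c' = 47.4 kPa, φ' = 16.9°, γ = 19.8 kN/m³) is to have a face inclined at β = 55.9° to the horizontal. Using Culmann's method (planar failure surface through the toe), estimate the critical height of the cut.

Culmann's analysis gives the critical failure plane at α_cr = (β + φ')/2 = (55.9 + 16.9)/2 = 36.4°, and the critical height
H_c = (4c'/γ) · sinβ cosφ' / [1 − cos(β − φ')]
    = (4·47.4/19.8) · sin55.9°·cos16.9° / [1 − cos(39.0°)]
    = 9.576 · 0.8281·0.9568 / [1 − 0.7771]
    = 9.576 · 0.7923 / 0.2229
    = 34.04 m

H_c = 34.04 m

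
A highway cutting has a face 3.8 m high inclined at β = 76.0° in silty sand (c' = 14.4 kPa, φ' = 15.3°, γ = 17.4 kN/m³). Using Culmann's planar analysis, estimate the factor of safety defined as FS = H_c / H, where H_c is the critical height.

H_c = (4c'/γ) · sinβ cosφ' / [1 − cos(β − φ')]
    = (4·14.4/17.4) · sin76.0°·cos15.3° / [1 − cos60.7°]
    = 3.310 · 0.9359 / 0.5106 = 6.07 m
FS = H_c / H = 6.07 / 3.8 = 1.597

FS = 1.60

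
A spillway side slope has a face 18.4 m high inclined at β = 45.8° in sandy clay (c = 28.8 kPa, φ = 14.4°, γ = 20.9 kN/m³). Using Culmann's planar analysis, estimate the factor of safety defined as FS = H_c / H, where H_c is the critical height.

H_c = (4c/γ) · sinβ cosφ / [1 − cos(β − φ)]
    = (4·28.8/20.9) · sin45.8°·cos14.4° / [1 − cos31.4°]
    = 5.512 · 0.6944 / 0.1464 = 26.13 m
FS = H_c / H = 26.13 / 18.4 = 1.420

FS = 1.42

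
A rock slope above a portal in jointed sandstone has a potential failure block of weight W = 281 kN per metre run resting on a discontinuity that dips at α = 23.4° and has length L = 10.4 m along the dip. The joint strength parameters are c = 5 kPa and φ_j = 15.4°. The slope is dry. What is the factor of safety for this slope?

FS = 1.10

Resolving the block weight along and normal to the plane and applying the Mohr–Coulomb strength on the joint:
N' = W cosα = 281·cos23.4° = 257.9 kN/m
Driving force T = W sinα = 281·sin23.4° = 111.6 kN/m
Resisting force R = c·L + N'·tanφ_j = 5·10.4 + 257.9·tan15.4° = 52.0 + 71.0 = 123.0 kN/m
FS = R / T = 123.0 / 111.6 = 1.102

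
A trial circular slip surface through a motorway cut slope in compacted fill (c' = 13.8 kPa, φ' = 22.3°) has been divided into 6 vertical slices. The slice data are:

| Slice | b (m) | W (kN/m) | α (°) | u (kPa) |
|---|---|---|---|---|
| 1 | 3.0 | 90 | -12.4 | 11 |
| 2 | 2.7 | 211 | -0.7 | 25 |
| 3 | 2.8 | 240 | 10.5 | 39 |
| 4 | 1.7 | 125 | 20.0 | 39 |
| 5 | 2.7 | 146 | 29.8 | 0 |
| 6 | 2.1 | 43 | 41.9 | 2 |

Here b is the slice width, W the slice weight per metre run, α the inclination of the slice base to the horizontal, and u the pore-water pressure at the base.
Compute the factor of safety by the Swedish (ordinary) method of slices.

Ordinary method of slices: FS = Σ[c'·Δl_i + (W_i cosα_i − u_i·Δl_i)·tanφ'] / Σ W_i sinα_i, with Δl_i = b_i / cosα_i.
Slice 1: Δl = 3.0/cos(-12.4°) = 3.072 m; N'_1 = 90·cos(-12.4°) − 11·3.072 = 54.1; c'Δl = 42.39; W sinα = -19.3
Slice 2: Δl = 2.7/cos(-0.7°) = 2.700 m; N'_2 = 211·cos(-0.7°) − 25·2.700 = 143.5; c'Δl = 37.26; W sinα = -2.6
Slice 3: Δl = 2.8/cos10.5° = 2.848 m; N'_3 = 240·cos10.5° − 39·2.848 = 124.9; c'Δl = 39.30; W sinα = 43.7
Slice 4: Δl = 1.7/cos20.0° = 1.809 m; N'_4 = 125·cos20.0° − 39·1.809 = 46.9; c'Δl = 24.97; W sinα = 42.8
Slice 5: Δl = 2.7/cos29.8° = 3.111 m; N'_5 = 146·cos29.8° − 0·3.111 = 126.7; c'Δl = 42.94; W sinα = 72.6
Slice 6: Δl = 2.1/cos41.9° = 2.821 m; N'_6 = 43·cos41.9° − 2·2.821 = 26.4; c'Δl = 38.94; W sinα = 28.7
Σc'Δl = 225.8 kN/m; ΣN' = 522.5 kN/m; ΣW sinα = 165.9 kN/m
Resisting = 225.8 + 522.5·tan22.3° = 225.8 + 214.3 = 440.1 kN/m
FS = 440.1 / 165.9 = 2.653

FS = 2.65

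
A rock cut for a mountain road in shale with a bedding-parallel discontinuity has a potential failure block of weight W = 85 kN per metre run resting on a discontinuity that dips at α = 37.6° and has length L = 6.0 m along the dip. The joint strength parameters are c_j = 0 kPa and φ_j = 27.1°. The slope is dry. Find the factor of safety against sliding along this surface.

FS = 0.66

Resolving the block weight along and normal to the plane and applying the Mohr–Coulomb strength on the joint:
N' = W cosα = 85·cos37.6° = 67.3 kN/m
Driving force T = W sinα = 85·sin37.6° = 51.9 kN/m
Resisting force R = c_j·L + N'·tanφ_j = 0·6.0 + 67.3·tan27.1° = 0.0 + 34.5 = 34.5 kN/m
FS = R / T = 34.5 / 51.9 = 0.664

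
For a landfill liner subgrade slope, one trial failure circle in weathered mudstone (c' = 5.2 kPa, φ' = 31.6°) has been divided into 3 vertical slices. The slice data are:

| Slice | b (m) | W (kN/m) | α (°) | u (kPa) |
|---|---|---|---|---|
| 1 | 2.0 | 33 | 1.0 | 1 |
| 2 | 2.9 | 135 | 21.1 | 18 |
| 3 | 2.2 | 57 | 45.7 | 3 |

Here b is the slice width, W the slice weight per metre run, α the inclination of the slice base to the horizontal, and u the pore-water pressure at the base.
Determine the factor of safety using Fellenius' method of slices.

Ordinary method of slices: FS = Σ[c'·Δl_i + (W_i cosα_i − u_i·Δl_i)·tanφ'] / Σ W_i sinα_i, with Δl_i = b_i / cosα_i.
Slice 1: Δl = 2.0/cos1.0° = 2.000 m; N'_1 = 33·cos1.0° − 1·2.000 = 31.0; c'Δl = 10.40; W sinα = 0.6
Slice 2: Δl = 2.9/cos21.1° = 3.108 m; N'_2 = 135·cos21.1° − 18·3.108 = 70.0; c'Δl = 16.16; W sinα = 48.6
Slice 3: Δl = 2.2/cos45.7° = 3.150 m; N'_3 = 57·cos45.7° − 3·3.150 = 30.4; c'Δl = 16.38; W sinα = 40.8
Σc'Δl = 42.9 kN/m; ΣN' = 131.4 kN/m; ΣW sinα = 90.0 kN/m
Resisting = 42.9 + 131.4·tan31.6° = 42.9 + 80.8 = 123.8 kN/m
FS = 123.8 / 90.0 = 1.375

FS = 1.38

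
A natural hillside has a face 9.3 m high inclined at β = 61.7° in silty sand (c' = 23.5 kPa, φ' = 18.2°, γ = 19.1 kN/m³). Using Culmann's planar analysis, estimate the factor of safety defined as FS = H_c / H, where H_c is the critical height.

H_c = (4c'/γ) · sinβ cosφ' / [1 − cos(β − φ')]
    = (4·23.5/19.1) · sin61.7°·cos18.2° / [1 − cos43.5°]
    = 4.921 · 0.8364 / 0.2746 = 14.99 m
FS = H_c / H = 14.99 / 9.3 = 1.612

FS = 1.61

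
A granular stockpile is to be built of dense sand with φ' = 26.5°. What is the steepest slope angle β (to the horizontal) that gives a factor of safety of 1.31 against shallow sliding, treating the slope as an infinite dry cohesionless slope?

For an infinite dry cohesionless slope FS = tanφ'/tanβ, so tanβ = tanφ' / FS.
tanβ = tan26.5° / 1.31 = 0.4986 / 1.31 = 0.3806
β = arctan(0.3806) = 20.84°

β = 20.8°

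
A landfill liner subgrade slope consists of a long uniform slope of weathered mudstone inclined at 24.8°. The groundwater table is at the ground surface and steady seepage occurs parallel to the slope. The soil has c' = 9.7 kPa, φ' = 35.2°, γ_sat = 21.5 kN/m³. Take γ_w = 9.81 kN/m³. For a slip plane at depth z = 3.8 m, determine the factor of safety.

With seepage parallel to the slope and the water table at the surface, the effective normal stress on the slip plane uses the buoyant unit weight γ' = γ_sat − γ_w while the driving shear stress uses γ_sat:
FS = [c' + γ' z cos²β tanφ'] / [γ_sat z sinβ cosβ]
γ' = 21.5 − 9.81 = 11.69 kN/m³
Numerator = 9.7 + 11.69·3.8·cos²24.8°·tan35.2° = 9.7 + 11.69·3.8·0.8241·0.7054 = 35.523 kPa
Denominator = 21.5·3.8·sin24.8°·cos24.8° = 21.5·3.8·0.4195·0.9078 = 31.109 kPa
FS = 35.523 / 31.109 = 1.142

FS = 1.14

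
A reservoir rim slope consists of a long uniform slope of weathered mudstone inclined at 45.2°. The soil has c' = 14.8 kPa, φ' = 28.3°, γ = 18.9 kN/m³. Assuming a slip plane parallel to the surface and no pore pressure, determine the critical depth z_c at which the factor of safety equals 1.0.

Setting FS = 1.00 in FS = [c' + γz cos²β tanφ'] / [γz sinβ cosβ] and solving for z:
z = c' / [γ cosβ (FS·sinβ − cosβ·tanφ')]
  = 14.8 / [18.9·cos45.2°·(1.00·sin45.2° − cos45.2°·tan28.3°)]
  = 14.8 / [18.9·0.7046·(1.00·0.7096 − 0.7046·0.5384)]
  = 14.8 / 4.3970 = 3.366 m

z_c = 3.37 m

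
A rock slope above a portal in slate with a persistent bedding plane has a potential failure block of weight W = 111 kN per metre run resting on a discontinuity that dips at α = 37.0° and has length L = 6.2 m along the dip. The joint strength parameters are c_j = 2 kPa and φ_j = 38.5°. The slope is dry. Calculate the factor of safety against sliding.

FS = 1.24

Resolving the block weight along and normal to the plane and applying the Mohr–Coulomb strength on the joint:
N' = W cosα = 111·cos37.0° = 88.6 kN/m
Driving force T = W sinα = 111·sin37.0° = 66.8 kN/m
Resisting force R = c_j·L + N'·tanφ_j = 2·6.2 + 88.6·tan38.5° = 12.4 + 70.5 = 82.9 kN/m
FS = R / T = 82.9 / 66.8 = 1.241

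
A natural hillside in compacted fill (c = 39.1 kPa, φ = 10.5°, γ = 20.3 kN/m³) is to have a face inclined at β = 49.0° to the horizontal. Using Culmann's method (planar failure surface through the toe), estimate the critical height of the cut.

H_c = 26.30 m

Culmann's analysis gives the critical failure plane at α_cr = (β + φ)/2 = (49.0 + 10.5)/2 = 29.8°, and the critical height
H_c = (4c/γ) · sinβ cosφ / [1 − cos(β − φ)]
    = (4·39.1/20.3) · sin49.0°·cos10.5° / [1 − cos(38.5°)]
    = 7.704 · 0.7547·0.9833 / [1 − 0.7826]
    = 7.704 · 0.7421 / 0.2174
    = 26.30 m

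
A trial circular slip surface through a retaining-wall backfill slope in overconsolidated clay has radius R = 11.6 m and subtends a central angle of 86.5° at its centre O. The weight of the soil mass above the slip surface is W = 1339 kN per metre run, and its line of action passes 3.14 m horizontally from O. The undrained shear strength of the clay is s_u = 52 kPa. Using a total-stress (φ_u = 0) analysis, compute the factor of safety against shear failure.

Taking moments about the centre O, the resisting moment is provided by the undrained shear strength acting along the arc:
Arc length L_a = R·θ = 11.6·(86.5°·π/180) = 11.6·1.5097 = 17.51 m
M_R = s_u·L_a·R = 52·17.51·11.6 = 10563.6 kN·m/m
M_D = W·d = 1339·3.14 = 4204.5 kN·m/m
FS = M_R / M_D = 10563.6 / 4204.5 = 2.512

FS = 2.51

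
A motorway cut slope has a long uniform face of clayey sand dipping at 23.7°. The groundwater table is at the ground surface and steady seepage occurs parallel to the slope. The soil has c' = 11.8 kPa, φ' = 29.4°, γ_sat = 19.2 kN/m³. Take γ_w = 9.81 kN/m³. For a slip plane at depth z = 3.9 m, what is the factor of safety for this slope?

With seepage parallel to the slope and the water table at the surface, the effective normal stress on the slip plane uses the buoyant unit weight γ' = γ_sat − γ_w while the driving shear stress uses γ_sat:
FS = [c' + γ' z cos²β tanφ'] / [γ_sat z sinβ cosβ]
γ' = 19.2 − 9.81 = 9.39 kN/m³
Numerator = 11.8 + 9.39·3.9·cos²23.7°·tan29.4° = 11.8 + 9.39·3.9·0.8384·0.5635 = 29.101 kPa
Denominator = 19.2·3.9·sin23.7°·cos23.7° = 19.2·3.9·0.4019·0.9157 = 27.559 kPa
FS = 29.101 / 27.559 = 1.056

FS = 1.06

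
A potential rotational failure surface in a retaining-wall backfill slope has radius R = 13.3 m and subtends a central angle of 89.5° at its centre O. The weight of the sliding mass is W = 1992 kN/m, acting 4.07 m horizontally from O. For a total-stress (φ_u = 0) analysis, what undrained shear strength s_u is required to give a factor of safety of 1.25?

s_u = 36.7 kPa

FS = s_u·L_a·R / (W·d), so s_u = FS·W·d / (L_a·R).
Arc length L_a = R·θ = 13.3·(89.5°·π/180) = 13.3·1.5621 = 20.78 m
s_u = 1.25·1992·4.07 / (20.78·13.3) = 10134.3 / 276.31 = 36.68 kPa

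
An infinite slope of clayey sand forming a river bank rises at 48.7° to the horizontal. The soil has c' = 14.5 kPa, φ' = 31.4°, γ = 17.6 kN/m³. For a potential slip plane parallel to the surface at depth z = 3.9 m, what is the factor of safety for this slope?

For an infinite slope with a slip plane parallel to the surface (no pore pressure): FS = [c' + γz cos²β tanφ'] / [γz sinβ cosβ].
γz = 17.6·3.9 = 68.64 kN/m²
Numerator = 14.5 + 68.64·cos²48.7°·tan31.4° = 14.5 + 68.64·0.4356·0.6104 = 32.751 kPa
Denominator = 68.64·sin48.7°·cos48.7° = 68.64·0.7513·0.6600 = 34.034 kPa
FS = 32.751 / 34.034 = 0.962

FS = 0.96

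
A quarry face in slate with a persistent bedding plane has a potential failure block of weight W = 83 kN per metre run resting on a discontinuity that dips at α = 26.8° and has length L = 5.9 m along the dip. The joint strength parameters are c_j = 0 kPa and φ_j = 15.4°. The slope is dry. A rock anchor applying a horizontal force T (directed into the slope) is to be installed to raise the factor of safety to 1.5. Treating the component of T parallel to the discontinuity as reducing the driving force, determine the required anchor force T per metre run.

T = 24 kN/m

Resolving forces along and normal to the sliding plane, with the horizontal anchor force T adding T·sinα to the effective normal force and T·cosα acting up the plane against the driving force:
FS = [c_jL + (W cosα + T sinα) tanφ_j] / [W sinα − T cosα]
Without the anchor: N' = 74.1 kN/m, driving T_d = 37.4 kN/m, resisting R = 0·5.9 + 74.1·tan15.4° = 20.4 kN/m, FS = 0.55.
Setting FS = 1.5 and solving for T:
1.5·(37.4 − T cos26.8°) = 20.4 + T sin26.8°·tan15.4°
T·(sin26.8°·tan15.4° + 1.5·cos26.8°) = 1.5·37.4 − 20.4
T·(0.4509·0.2754 + 1.5·0.8926) = 56.1 − 20.4 = 35.7
T·1.4631 = 35.7
T = 24.4 kN/m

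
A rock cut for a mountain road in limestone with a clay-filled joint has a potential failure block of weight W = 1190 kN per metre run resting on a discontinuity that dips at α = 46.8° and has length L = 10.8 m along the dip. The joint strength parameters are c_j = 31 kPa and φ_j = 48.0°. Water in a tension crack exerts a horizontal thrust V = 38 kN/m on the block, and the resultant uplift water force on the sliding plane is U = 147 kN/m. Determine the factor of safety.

Resolving the block weight along and normal to the plane and applying the Mohr–Coulomb strength on the joint:
N' = W cosα − U − V sinα = 1190·cos46.8° − 147 − 38·sin46.8° = 639.9 kN/m
Driving force T = W sinα + V cosα = 1190·sin46.8° + 38·cos46.8° = 893.5 kN/m
Resisting force R = c_j·L + N'·tanφ_j = 31·10.8 + 639.9·tan48.0° = 334.8 + 710.7 = 1045.5 kN/m
FS = R / T = 1045.5 / 893.5 = 1.170

FS = 1.17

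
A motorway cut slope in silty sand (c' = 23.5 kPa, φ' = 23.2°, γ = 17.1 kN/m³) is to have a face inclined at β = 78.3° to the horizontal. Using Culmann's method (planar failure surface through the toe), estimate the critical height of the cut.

Culmann's analysis gives the critical failure plane at α_cr = (β + φ')/2 = (78.3 + 23.2)/2 = 50.8°, and the critical height
H_c = (4c'/γ) · sinβ cosφ' / [1 − cos(β − φ')]
    = (4·23.5/17.1) · sin78.3°·cos23.2° / [1 − cos(55.1°)]
    = 5.497 · 0.9792·0.9191 / [1 − 0.5721]
    = 5.497 · 0.9000 / 0.4279
    = 11.56 m

H_c = 11.56 m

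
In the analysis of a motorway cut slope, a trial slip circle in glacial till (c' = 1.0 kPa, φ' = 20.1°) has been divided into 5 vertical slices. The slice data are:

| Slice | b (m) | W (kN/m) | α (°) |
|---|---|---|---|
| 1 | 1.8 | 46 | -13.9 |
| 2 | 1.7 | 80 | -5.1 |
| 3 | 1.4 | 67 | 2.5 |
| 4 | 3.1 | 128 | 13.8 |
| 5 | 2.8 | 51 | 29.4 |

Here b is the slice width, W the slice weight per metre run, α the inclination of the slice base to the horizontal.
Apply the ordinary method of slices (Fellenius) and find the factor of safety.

FS = 3.55

Ordinary method of slices: FS = Σ[c'·Δl_i + (W_i cosα_i)·tanφ'] / Σ W_i sinα_i, with Δl_i = b_i / cosα_i.
Slice 1: Δl = 1.8/cos(-13.9°) = 1.854 m; N'_1 = 46·cos(-13.9°) = 44.7; c'Δl = 1.85; W sinα = -11.1
Slice 2: Δl = 1.7/cos(-5.1°) = 1.707 m; N'_2 = 80·cos(-5.1°) = 79.7; c'Δl = 1.71; W sinα = -7.1
Slice 3: Δl = 1.4/cos2.5° = 1.401 m; N'_3 = 67·cos2.5° = 66.9; c'Δl = 1.40; W sinα = 2.9
Slice 4: Δl = 3.1/cos13.8° = 3.192 m; N'_4 = 128·cos13.8° = 124.3; c'Δl = 3.19; W sinα = 30.5
Slice 5: Δl = 2.8/cos29.4° = 3.214 m; N'_5 = 51·cos29.4° = 44.4; c'Δl = 3.21; W sinα = 25.0
Σc'Δl = 11.4 kN/m; ΣN' = 360.0 kN/m; ΣW sinα = 40.3 kN/m
Resisting = 11.4 + 360.0·tan20.1° = 11.4 + 131.7 = 143.1 kN/m
FS = 143.1 / 40.3 = 3.549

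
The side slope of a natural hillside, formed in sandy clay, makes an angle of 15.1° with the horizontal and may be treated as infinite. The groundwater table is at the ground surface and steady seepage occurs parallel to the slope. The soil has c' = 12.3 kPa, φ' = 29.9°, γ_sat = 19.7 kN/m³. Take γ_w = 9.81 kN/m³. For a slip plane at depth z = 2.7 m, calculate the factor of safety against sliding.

FS = 1.99

With seepage parallel to the slope and the water table at the surface, the effective normal stress on the slip plane uses the buoyant unit weight γ' = γ_sat − γ_w while the driving shear stress uses γ_sat:
FS = [c' + γ' z cos²β tanφ'] / [γ_sat z sinβ cosβ]
γ' = 19.7 − 9.81 = 9.89 kN/m³
Numerator = 12.3 + 9.89·2.7·cos²15.1°·tan29.9° = 12.3 + 9.89·2.7·0.9321·0.5750 = 26.613 kPa
Denominator = 19.7·2.7·sin15.1°·cos15.1° = 19.7·2.7·0.2605·0.9655 = 13.378 kPa
FS = 26.613 / 13.378 = 1.989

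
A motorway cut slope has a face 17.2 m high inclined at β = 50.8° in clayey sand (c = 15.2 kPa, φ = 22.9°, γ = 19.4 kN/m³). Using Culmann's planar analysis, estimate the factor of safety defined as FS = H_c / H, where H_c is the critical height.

H_c = (4c/γ) · sinβ cosφ / [1 − cos(β − φ)]
    = (4·15.2/19.4) · sin50.8°·cos22.9° / [1 − cos27.9°]
    = 3.134 · 0.7139 / 0.1162 = 19.25 m
FS = H_c / H = 19.25 / 17.2 = 1.119

FS = 1.12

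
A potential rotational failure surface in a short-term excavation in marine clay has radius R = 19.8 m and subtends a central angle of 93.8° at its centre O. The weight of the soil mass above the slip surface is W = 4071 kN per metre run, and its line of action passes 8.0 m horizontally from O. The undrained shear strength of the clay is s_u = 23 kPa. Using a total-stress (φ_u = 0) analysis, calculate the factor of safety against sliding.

FS = 0.45

Taking moments about the centre O, the resisting moment is provided by the undrained shear strength acting along the arc:
Arc length L_a = R·θ = 19.8·(93.8°·π/180) = 19.8·1.6371 = 32.41 m
M_R = s_u·L_a·R = 23·32.41·19.8 = 14761.8 kN·m/m
M_D = W·d = 4071·8.0 = 32568.0 kN·m/m
FS = M_R / M_D = 14761.8 / 32568.0 = 0.453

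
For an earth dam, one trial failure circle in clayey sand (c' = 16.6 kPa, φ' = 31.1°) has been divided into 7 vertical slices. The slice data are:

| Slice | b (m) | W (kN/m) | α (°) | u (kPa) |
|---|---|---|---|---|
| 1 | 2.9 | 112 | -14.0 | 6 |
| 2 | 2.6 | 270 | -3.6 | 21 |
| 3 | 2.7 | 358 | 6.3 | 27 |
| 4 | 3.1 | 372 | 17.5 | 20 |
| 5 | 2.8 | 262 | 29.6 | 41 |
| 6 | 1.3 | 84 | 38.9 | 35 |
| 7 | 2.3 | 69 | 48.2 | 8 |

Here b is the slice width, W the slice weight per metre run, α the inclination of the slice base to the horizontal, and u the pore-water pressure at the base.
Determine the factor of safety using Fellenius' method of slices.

FS = 2.74

Ordinary method of slices: FS = Σ[c'·Δl_i + (W_i cosα_i − u_i·Δl_i)·tanφ'] / Σ W_i sinα_i, with Δl_i = b_i / cosα_i.
Slice 1: Δl = 2.9/cos(-14.0°) = 2.989 m; N'_1 = 112·cos(-14.0°) − 6·2.989 = 90.7; c'Δl = 49.61; W sinα = -27.1
Slice 2: Δl = 2.6/cos(-3.6°) = 2.605 m; N'_2 = 270·cos(-3.6°) − 21·2.605 = 214.8; c'Δl = 43.25; W sinα = -17.0
Slice 3: Δl = 2.7/cos6.3° = 2.716 m; N'_3 = 358·cos6.3° − 27·2.716 = 282.5; c'Δl = 45.09; W sinα = 39.3
Slice 4: Δl = 3.1/cos17.5° = 3.250 m; N'_4 = 372·cos17.5° − 20·3.250 = 289.8; c'Δl = 53.96; W sinα = 111.9
Slice 5: Δl = 2.8/cos29.6° = 3.220 m; N'_5 = 262·cos29.6° − 41·3.220 = 95.8; c'Δl = 53.46; W sinα = 129.4
Slice 6: Δl = 1.3/cos38.9° = 1.670 m; N'_6 = 84·cos38.9° − 35·1.670 = 6.9; c'Δl = 27.73; W sinα = 52.7
Slice 7: Δl = 2.3/cos48.2° = 3.451 m; N'_7 = 69·cos48.2° − 8·3.451 = 18.4; c'Δl = 57.28; W sinα = 51.4
Σc'Δl = 330.4 kN/m; ΣN' = 998.8 kN/m; ΣW sinα = 340.7 kN/m
Resisting = 330.4 + 998.8·tan31.1° = 330.4 + 602.5 = 932.9 kN/m
FS = 932.9 / 340.7 = 2.738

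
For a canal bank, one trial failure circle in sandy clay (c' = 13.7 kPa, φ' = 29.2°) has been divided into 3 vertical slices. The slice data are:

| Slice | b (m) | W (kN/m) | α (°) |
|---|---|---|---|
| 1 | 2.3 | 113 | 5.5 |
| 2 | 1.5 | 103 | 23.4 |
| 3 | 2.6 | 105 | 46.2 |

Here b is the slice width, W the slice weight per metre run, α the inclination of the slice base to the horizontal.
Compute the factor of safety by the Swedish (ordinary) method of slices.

Ordinary method of slices: FS = Σ[c'·Δl_i + (W_i cosα_i)·tanφ'] / Σ W_i sinα_i, with Δl_i = b_i / cosα_i.
Slice 1: Δl = 2.3/cos5.5° = 2.311 m; N'_1 = 113·cos5.5° = 112.5; c'Δl = 31.66; W sinα = 10.8
Slice 2: Δl = 1.5/cos23.4° = 1.634 m; N'_2 = 103·cos23.4° = 94.5; c'Δl = 22.39; W sinα = 40.9
Slice 3: Δl = 2.6/cos46.2° = 3.756 m; N'_3 = 105·cos46.2° = 72.7; c'Δl = 51.46; W sinα = 75.8
Σc'Δl = 105.5 kN/m; ΣN' = 279.7 kN/m; ΣW sinα = 127.5 kN/m
Resisting = 105.5 + 279.7·tan29.2° = 105.5 + 156.3 = 261.8 kN/m
FS = 261.8 / 127.5 = 2.053

FS = 2.05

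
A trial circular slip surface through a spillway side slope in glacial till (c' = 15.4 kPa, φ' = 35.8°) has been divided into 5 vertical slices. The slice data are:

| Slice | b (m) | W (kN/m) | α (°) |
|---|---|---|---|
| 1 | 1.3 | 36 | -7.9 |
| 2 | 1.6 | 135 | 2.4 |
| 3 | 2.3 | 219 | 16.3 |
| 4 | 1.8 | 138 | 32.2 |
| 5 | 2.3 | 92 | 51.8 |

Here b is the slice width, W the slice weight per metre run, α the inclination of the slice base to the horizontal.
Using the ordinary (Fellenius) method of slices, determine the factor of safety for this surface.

FS = 2.75

Ordinary method of slices: FS = Σ[c'·Δl_i + (W_i cosα_i)·tanφ'] / Σ W_i sinα_i, with Δl_i = b_i / cosα_i.
Slice 1: Δl = 1.3/cos(-7.9°) = 1.312 m; N'_1 = 36·cos(-7.9°) = 35.7; c'Δl = 20.21; W sinα = -4.9
Slice 2: Δl = 1.6/cos2.4° = 1.601 m; N'_2 = 135·cos2.4° = 134.9; c'Δl = 24.66; W sinα = 5.7
Slice 3: Δl = 2.3/cos16.3° = 2.396 m; N'_3 = 219·cos16.3° = 210.2; c'Δl = 36.90; W sinα = 61.5
Slice 4: Δl = 1.8/cos32.2° = 2.127 m; N'_4 = 138·cos32.2° = 116.8; c'Δl = 32.76; W sinα = 73.5
Slice 5: Δl = 2.3/cos51.8° = 3.719 m; N'_5 = 92·cos51.8° = 56.9; c'Δl = 57.28; W sinα = 72.3
Σc'Δl = 171.8 kN/m; ΣN' = 554.4 kN/m; ΣW sinα = 208.0 kN/m
Resisting = 171.8 + 554.4·tan35.8° = 171.8 + 399.8 = 571.7 kN/m
FS = 571.7 / 208.0 = 2.748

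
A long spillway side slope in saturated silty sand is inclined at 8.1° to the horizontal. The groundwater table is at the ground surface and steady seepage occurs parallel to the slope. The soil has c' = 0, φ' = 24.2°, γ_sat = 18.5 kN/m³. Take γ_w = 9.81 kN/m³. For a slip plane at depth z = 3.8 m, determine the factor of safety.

With seepage parallel to the slope and the water table at the surface, the effective normal stress on the slip plane uses the buoyant unit weight γ' = γ_sat − γ_w while the driving shear stress uses γ_sat:
FS = [c' + γ' z cos²β tanφ'] / [γ_sat z sinβ cosβ]
(For c' = 0 this reduces to FS = (γ'/γ_sat)·tanφ'/tanβ.)
γ' = 18.5 − 9.81 = 8.69 kN/m³
Numerator = 0.0 + 8.69·3.8·cos²8.1°·tan24.2° = 0.0 + 8.69·3.8·0.9801·0.4494 = 14.546 kPa
Denominator = 18.5·3.8·sin8.1°·cos8.1° = 18.5·3.8·0.1409·0.9900 = 9.807 kPa
FS = 14.546 / 9.807 = 1.483

FS = 1.48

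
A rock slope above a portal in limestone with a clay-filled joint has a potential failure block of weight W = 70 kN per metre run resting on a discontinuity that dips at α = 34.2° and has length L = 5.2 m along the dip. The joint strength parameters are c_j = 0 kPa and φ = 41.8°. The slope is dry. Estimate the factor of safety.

FS = 1.32

Resolving the block weight along and normal to the plane and applying the Mohr–Coulomb strength on the joint:
N' = W cosα = 70·cos34.2° = 57.9 kN/m
Driving force T = W sinα = 70·sin34.2° = 39.3 kN/m
Resisting force R = c_j·L + N'·tanφ = 0·5.2 + 57.9·tan41.8° = 0.0 + 51.8 = 51.8 kN/m
FS = R / T = 51.8 / 39.3 = 1.316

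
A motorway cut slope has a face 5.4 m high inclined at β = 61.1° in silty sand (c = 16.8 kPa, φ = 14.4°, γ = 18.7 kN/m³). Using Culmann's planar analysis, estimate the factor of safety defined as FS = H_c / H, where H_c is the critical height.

FS = 1.80

H_c = (4c/γ) · sinβ cosφ / [1 − cos(β − φ)]
    = (4·16.8/18.7) · sin61.1°·cos14.4° / [1 − cos46.7°]
    = 3.594 · 0.8480 / 0.3142 = 9.70 m
FS = H_c / H = 9.70 / 5.4 = 1.796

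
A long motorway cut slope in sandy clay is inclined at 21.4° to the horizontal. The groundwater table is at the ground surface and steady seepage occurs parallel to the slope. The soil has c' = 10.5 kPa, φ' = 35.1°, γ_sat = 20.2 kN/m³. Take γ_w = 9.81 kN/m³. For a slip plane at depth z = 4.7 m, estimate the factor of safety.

With seepage parallel to the slope and the water table at the surface, the effective normal stress on the slip plane uses the buoyant unit weight γ' = γ_sat − γ_w while the driving shear stress uses γ_sat:
FS = [c' + γ' z cos²β tanφ'] / [γ_sat z sinβ cosβ]
γ' = 20.2 − 9.81 = 10.39 kN/m³
Numerator = 10.5 + 10.39·4.7·cos²21.4°·tan35.1° = 10.5 + 10.39·4.7·0.8669·0.7028 = 40.251 kPa
Denominator = 20.2·4.7·sin21.4°·cos21.4° = 20.2·4.7·0.3649·0.9311 = 32.253 kPa
FS = 40.251 / 32.253 = 1.248

FS = 1.25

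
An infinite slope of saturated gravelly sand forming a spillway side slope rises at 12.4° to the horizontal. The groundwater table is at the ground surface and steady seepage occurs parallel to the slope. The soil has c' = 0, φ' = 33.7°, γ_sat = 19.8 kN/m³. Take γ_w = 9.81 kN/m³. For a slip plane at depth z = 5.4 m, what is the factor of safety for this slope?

FS = 1.53

With seepage parallel to the slope and the water table at the surface, the effective normal stress on the slip plane uses the buoyant unit weight γ' = γ_sat − γ_w while the driving shear stress uses γ_sat:
FS = [c' + γ' z cos²β tanφ'] / [γ_sat z sinβ cosβ]
(For c' = 0 this reduces to FS = (γ'/γ_sat)·tanφ'/tanβ.)
γ' = 19.8 − 9.81 = 9.99 kN/m³
Numerator = 0.0 + 9.99·5.4·cos²12.4°·tan33.7° = 0.0 + 9.99·5.4·0.9539·0.6669 = 34.319 kPa
Denominator = 19.8·5.4·sin12.4°·cos12.4° = 19.8·5.4·0.2147·0.9767 = 22.424 kPa
FS = 34.319 / 22.424 = 1.530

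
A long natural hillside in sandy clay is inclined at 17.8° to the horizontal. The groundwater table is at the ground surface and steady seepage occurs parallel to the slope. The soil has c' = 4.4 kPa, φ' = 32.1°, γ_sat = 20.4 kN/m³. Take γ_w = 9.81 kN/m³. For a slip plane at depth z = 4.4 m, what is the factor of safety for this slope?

With seepage parallel to the slope and the water table at the surface, the effective normal stress on the slip plane uses the buoyant unit weight γ' = γ_sat − γ_w while the driving shear stress uses γ_sat:
FS = [c' + γ' z cos²β tanφ'] / [γ_sat z sinβ cosβ]
γ' = 20.4 − 9.81 = 10.59 kN/m³
Numerator = 4.4 + 10.59·4.4·cos²17.8°·tan32.1° = 4.4 + 10.59·4.4·0.9066·0.6273 = 30.898 kPa
Denominator = 20.4·4.4·sin17.8°·cos17.8° = 20.4·4.4·0.3057·0.9521 = 26.126 kPa
FS = 30.898 / 26.126 = 1.183

FS = 1.18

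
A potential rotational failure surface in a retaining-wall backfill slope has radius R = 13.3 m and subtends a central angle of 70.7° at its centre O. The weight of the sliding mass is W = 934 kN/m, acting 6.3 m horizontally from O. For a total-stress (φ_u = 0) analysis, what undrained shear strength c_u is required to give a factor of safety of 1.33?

FS = c_u·L_a·R / (W·d), so c_u = FS·W·d / (L_a·R).
Arc length L_a = R·θ = 13.3·(70.7°·π/180) = 13.3·1.2339 = 16.41 m
c_u = 1.33·934·6.3 / (16.41·13.3) = 7826.0 / 218.27 = 35.85 kPa

c_u = 35.9 kPa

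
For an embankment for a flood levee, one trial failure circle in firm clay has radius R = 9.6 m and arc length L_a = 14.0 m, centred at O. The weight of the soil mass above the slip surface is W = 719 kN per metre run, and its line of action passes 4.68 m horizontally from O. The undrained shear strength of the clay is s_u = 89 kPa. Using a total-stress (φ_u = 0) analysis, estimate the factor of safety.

Taking moments about the centre O, the resisting moment is provided by the undrained shear strength acting along the arc:
M_R = s_u·L_a·R = 89·14.00·9.6 = 11961.6 kN·m/m
M_D = W·d = 719·4.68 = 3364.9 kN·m/m
FS = M_R / M_D = 11961.6 / 3364.9 = 3.555

FS = 3.55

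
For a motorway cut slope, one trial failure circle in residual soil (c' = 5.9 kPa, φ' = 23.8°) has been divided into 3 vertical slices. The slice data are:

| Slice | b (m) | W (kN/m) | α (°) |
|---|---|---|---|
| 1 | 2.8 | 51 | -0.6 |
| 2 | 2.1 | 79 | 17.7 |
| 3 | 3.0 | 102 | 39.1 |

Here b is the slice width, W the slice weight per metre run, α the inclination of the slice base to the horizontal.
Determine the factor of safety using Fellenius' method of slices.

FS = 1.63

Ordinary method of slices: FS = Σ[c'·Δl_i + (W_i cosα_i)·tanφ'] / Σ W_i sinα_i, with Δl_i = b_i / cosα_i.
Slice 1: Δl = 2.8/cos(-0.6°) = 2.800 m; N'_1 = 51·cos(-0.6°) = 51.0; c'Δl = 16.52; W sinα = -0.5
Slice 2: Δl = 2.1/cos17.7° = 2.204 m; N'_2 = 79·cos17.7° = 75.3; c'Δl = 13.01; W sinα = 24.0
Slice 3: Δl = 3.0/cos39.1° = 3.866 m; N'_3 = 102·cos39.1° = 79.2; c'Δl = 22.81; W sinα = 64.3
Σc'Δl = 52.3 kN/m; ΣN' = 205.4 kN/m; ΣW sinα = 87.8 kN/m
Resisting = 52.3 + 205.4·tan23.8° = 52.3 + 90.6 = 142.9 kN/m
FS = 142.9 / 87.8 = 1.628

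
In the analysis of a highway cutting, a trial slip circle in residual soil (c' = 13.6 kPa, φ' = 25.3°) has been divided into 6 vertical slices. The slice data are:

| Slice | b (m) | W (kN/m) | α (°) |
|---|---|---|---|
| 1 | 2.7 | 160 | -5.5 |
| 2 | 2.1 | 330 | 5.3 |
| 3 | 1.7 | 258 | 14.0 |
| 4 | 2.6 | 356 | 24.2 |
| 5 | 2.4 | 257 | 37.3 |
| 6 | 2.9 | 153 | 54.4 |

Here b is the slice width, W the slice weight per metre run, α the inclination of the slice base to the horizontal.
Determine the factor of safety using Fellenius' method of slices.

Ordinary method of slices: FS = Σ[c'·Δl_i + (W_i cosα_i)·tanφ'] / Σ W_i sinα_i, with Δl_i = b_i / cosα_i.
Slice 1: Δl = 2.7/cos(-5.5°) = 2.712 m; N'_1 = 160·cos(-5.5°) = 159.3; c'Δl = 36.89; W sinα = -15.3
Slice 2: Δl = 2.1/cos5.3° = 2.109 m; N'_2 = 330·cos5.3° = 328.6; c'Δl = 28.68; W sinα = 30.5
Slice 3: Δl = 1.7/cos14.0° = 1.752 m; N'_3 = 258·cos14.0° = 250.3; c'Δl = 23.83; W sinα = 62.4
Slice 4: Δl = 2.6/cos24.2° = 2.851 m; N'_4 = 356·cos24.2° = 324.7; c'Δl = 38.77; W sinα = 145.9
Slice 5: Δl = 2.4/cos37.3° = 3.017 m; N'_5 = 257·cos37.3° = 204.4; c'Δl = 41.03; W sinα = 155.7
Slice 6: Δl = 2.9/cos54.4° = 4.982 m; N'_6 = 153·cos54.4° = 89.1; c'Δl = 67.75; W sinα = 124.4
Σc'Δl = 237.0 kN/m; ΣN' = 1356.4 kN/m; ΣW sinα = 503.6 kN/m
Resisting = 237.0 + 1356.4·tan25.3° = 237.0 + 641.2 = 878.1 kN/m
FS = 878.1 / 503.6 = 1.744

FS = 1.74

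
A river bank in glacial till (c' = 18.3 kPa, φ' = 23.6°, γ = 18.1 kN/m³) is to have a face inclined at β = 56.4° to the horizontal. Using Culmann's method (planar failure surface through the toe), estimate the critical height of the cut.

Culmann's analysis gives the critical failure plane at α_cr = (β + φ')/2 = (56.4 + 23.6)/2 = 40.0°, and the critical height
H_c = (4c'/γ) · sinβ cosφ' / [1 − cos(β − φ')]
    = (4·18.3/18.1) · sin56.4°·cos23.6° / [1 − cos(32.8°)]
    = 4.044 · 0.8329·0.9164 / [1 − 0.8406]
    = 4.044 · 0.7633 / 0.1594
    = 19.36 m

H_c = 19.36 m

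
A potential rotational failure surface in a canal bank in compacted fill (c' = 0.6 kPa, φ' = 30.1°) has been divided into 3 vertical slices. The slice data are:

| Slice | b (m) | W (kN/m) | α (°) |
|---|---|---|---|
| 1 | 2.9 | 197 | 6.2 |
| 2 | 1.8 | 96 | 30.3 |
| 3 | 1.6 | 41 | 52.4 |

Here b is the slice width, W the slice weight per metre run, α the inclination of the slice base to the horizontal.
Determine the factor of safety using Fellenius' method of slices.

FS = 1.77

Ordinary method of slices: FS = Σ[c'·Δl_i + (W_i cosα_i)·tanφ'] / Σ W_i sinα_i, with Δl_i = b_i / cosα_i.
Slice 1: Δl = 2.9/cos6.2° = 2.917 m; N'_1 = 197·cos6.2° = 195.8; c'Δl = 1.75; W sinα = 21.3
Slice 2: Δl = 1.8/cos30.3° = 2.085 m; N'_2 = 96·cos30.3° = 82.9; c'Δl = 1.25; W sinα = 48.4
Slice 3: Δl = 1.6/cos52.4° = 2.622 m; N'_3 = 41·cos52.4° = 25.0; c'Δl = 1.57; W sinα = 32.5
Σc'Δl = 4.6 kN/m; ΣN' = 303.7 kN/m; ΣW sinα = 102.2 kN/m
Resisting = 4.6 + 303.7·tan30.1° = 4.6 + 176.1 = 180.7 kN/m
FS = 180.7 / 102.2 = 1.768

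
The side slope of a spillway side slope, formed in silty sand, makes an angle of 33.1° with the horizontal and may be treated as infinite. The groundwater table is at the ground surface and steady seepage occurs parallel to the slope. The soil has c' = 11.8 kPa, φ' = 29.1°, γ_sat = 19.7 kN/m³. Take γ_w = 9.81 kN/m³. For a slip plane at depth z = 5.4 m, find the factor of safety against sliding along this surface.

FS = 0.67

With seepage parallel to the slope and the water table at the surface, the effective normal stress on the slip plane uses the buoyant unit weight γ' = γ_sat − γ_w while the driving shear stress uses γ_sat:
FS = [c' + γ' z cos²β tanφ'] / [γ_sat z sinβ cosβ]
γ' = 19.7 − 9.81 = 9.89 kN/m³
Numerator = 11.8 + 9.89·5.4·cos²33.1°·tan29.1° = 11.8 + 9.89·5.4·0.7018·0.5566 = 32.660 kPa
Denominator = 19.7·5.4·sin33.1°·cos33.1° = 19.7·5.4·0.5461·0.8377 = 48.667 kPa
FS = 32.660 / 48.667 = 0.671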